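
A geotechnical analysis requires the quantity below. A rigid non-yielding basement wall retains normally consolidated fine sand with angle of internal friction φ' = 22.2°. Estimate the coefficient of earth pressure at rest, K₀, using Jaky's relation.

K₀ = 1 − sin φ' = 1 − sin 22.2° = 0.6222.

0.622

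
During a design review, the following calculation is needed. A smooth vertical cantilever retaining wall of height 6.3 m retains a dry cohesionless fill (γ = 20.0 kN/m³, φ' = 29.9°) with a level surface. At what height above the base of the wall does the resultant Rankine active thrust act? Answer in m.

K_a = 0.3347.
The pressure distribution is triangular, so the resultant acts at H/3 above the base = 6.3/3 = 2.100 m.

2.10 m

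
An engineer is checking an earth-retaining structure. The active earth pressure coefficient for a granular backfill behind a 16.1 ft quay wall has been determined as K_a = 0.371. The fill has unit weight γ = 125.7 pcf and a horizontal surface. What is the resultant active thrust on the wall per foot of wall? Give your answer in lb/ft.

6040 lb/ft

P = ½ K_a γ H² = 0.5 × 0.371 × 125.7 × 16.1² = 6044 lb/ft.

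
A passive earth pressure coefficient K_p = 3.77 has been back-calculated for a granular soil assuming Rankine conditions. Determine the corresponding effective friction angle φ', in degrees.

35.5°

K_p = (1+sin φ)/(1−sin φ) ⇒ sin φ = (K_p − 1)/(K_p + 1) = 0.5807.
φ = arcsin(0.5807) = 35.50°.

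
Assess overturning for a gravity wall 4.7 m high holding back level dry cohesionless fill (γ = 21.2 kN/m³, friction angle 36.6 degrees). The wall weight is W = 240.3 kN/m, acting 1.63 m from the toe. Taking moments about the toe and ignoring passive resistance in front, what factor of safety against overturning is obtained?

4.22

K_a = tan²(45° − 36.6°/2) = 0.2530.
P_a = ½K_aγH² = 0.5×0.2530×21.2×4.7² = 59.23 kN/m, acting at H/3 = 1.567 m above the base.
Overturning moment M_o = P_a × H/3 = 59.23 × 1.567 = 92.79.
Resisting moment M_r = W × 1.63 = 240.3 × 1.63 = 391.7.
FS_overturning = M_r/M_o = 391.7/92.79 = 4.221.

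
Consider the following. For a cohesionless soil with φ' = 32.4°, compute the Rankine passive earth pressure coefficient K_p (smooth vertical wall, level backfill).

3.31

K_p = (1 + sin φ)/(1 − sin φ) = tan²(45° + 32.4°/2) = 3.309.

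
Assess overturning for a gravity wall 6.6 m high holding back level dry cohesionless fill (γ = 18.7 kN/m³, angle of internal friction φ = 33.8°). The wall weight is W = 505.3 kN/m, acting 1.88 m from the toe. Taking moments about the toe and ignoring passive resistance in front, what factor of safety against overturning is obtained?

K_a = tan²(45° − 33.8°/2) = 0.2851.
P_a = ½K_aγH² = 0.5×0.2851×18.7×6.6² = 116.1 kN/m, acting at H/3 = 2.200 m above the base.
Overturning moment M_o = P_a × H/3 = 116.1 × 2.200 = 255.5.
Resisting moment M_r = W × 1.88 = 505.3 × 1.88 = 950.0.
FS_overturning = M_r/M_o = 950.0/255.5 = 3.719.

3.72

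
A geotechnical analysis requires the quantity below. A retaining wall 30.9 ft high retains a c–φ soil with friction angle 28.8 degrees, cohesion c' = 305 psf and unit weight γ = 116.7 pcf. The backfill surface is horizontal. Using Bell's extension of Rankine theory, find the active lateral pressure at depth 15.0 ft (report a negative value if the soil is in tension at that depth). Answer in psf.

251 psf

K_a = (1 − sin φ)/(1 + sin φ) = 0.3498.
σ_a = K_a γ z − 2c√K_a = 0.3498×116.7×15.0 − 2×305×0.5914 = 251.5 psf.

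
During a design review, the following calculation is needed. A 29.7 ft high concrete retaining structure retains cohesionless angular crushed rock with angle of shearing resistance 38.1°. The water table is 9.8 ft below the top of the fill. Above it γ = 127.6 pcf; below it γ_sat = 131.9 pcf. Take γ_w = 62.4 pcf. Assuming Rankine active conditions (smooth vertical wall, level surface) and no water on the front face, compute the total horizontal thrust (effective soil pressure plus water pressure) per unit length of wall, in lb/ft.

23000 lb/ft

K_a = tan²(45° − φ/2) = 0.2368.
γ' = 131.9 − 62.4 = 69.50 pcf. Depth below WT = 19.9 ft.
σ'_h at WT = K_a γ d_w = 296.2 psf; at base = 296.2 + K_a γ' × 19.9 = 623.7 psf.
P₁ (0–9.8 ft) = ½×296.2×9.8 = 1451. P₂ (9.8–29.7 ft) = ½(296.2+623.7)×19.9 = 9153.
P_w = ½ γ_w h₂² = 0.5×62.4×19.9² = 12360. Total = 1451+9153+12360 = 22960 lb/ft.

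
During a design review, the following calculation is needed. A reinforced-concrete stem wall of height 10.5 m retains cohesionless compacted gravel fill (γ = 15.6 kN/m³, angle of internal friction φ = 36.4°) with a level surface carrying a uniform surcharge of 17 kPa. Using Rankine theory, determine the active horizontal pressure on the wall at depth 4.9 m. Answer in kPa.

K_a = (1 − sin φ)/(1 + sin φ) = 0.2552.
σ_v = γz + q = 15.6 × 4.9 + 17 = 93.44 kPa.
σ_h = K_a σ_v = 0.2552 × 93.44 = 23.84 kPa.

23.8 kPa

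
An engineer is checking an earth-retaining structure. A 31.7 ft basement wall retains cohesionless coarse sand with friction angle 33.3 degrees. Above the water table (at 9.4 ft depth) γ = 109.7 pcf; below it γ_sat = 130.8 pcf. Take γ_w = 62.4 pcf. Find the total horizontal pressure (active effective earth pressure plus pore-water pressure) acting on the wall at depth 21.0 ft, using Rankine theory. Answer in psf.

K_a = (1 − sin φ)/(1 + sin φ) = 0.2911.
γ' = 130.8 − 62.4 = 68.40 pcf.
Effective vertical stress at 21.0 ft: σ'_v = 109.7×9.4 + 68.40×11.6 = 1825 psf.
σ'_h = K_a σ'_v = 0.2911 × 1825 = 531.2 psf; u = γ_w × 11.6 = 723.8 psf.
Total σ_h = 531.2 + 723.8 = 1255 psf.

1260 psf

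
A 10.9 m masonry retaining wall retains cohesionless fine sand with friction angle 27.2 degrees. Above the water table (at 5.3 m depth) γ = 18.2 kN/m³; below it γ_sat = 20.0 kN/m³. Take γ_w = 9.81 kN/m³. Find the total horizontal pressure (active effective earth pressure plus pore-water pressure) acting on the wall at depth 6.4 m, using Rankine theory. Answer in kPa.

K_a = (1 − sin φ)/(1 + sin φ) = 0.3726.
γ' = 20.0 − 9.81 = 10.19 kN/m³.
Effective vertical stress at 6.4 m: σ'_v = 18.2×5.3 + 10.19×1.10 = 107.7 kPa.
σ'_h = K_a σ'_v = 0.3726 × 107.7 = 40.12 kPa; u = γ_w × 1.10 = 10.79 kPa.
Total σ_h = 40.12 + 10.79 = 50.91 kPa.

50.9 kPa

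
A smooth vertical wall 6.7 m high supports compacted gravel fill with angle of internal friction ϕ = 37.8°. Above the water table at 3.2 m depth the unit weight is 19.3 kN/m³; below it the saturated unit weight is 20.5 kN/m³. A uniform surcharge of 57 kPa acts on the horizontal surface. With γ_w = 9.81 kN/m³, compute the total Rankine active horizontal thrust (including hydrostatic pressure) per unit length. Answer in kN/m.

K_a = tan²(45° − φ/2) = 0.2400.
γ' = 20.5 − 9.81 = 10.69 kN/m³. h₂ = H − d_w = 3.5 m.
σ'_h: at surface K_a·q = 13.68; at WT K_a(q+γd_w) = 28.50; at base K_a(q+γd_w+γ'h₂) = 37.48 kPa.
P₁ = ½(13.68+28.50)×3.2 = 67.49; P₂ = ½(28.50+37.48)×3.5 = 115.5; P_w = ½γ_w h₂² = 60.09.
Total = 67.49+115.5+60.09 = 243.0 kN/m.

243 kN/m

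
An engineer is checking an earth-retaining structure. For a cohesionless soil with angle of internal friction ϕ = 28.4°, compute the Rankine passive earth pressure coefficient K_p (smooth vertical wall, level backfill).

2.81

K_p = (1 + sin φ)/(1 − sin φ) = tan²(45° + 28.4°/2) = 2.814.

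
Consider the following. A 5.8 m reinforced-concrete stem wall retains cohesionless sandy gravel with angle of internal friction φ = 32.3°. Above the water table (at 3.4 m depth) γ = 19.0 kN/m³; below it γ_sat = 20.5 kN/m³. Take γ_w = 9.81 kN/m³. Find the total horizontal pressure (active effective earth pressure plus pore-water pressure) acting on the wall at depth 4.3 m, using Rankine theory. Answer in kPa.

K_a = (1 − sin φ)/(1 + sin φ) = 0.3035.
γ' = 20.5 − 9.81 = 10.69 kN/m³.
Effective vertical stress at 4.3 m: σ'_v = 19.0×3.4 + 10.69×0.900 = 74.22 kPa.
σ'_h = K_a σ'_v = 0.3035 × 74.22 = 22.52 kPa; u = γ_w × 0.900 = 8.829 kPa.
Total σ_h = 22.52 + 8.829 = 31.35 kPa.

31.4 kPa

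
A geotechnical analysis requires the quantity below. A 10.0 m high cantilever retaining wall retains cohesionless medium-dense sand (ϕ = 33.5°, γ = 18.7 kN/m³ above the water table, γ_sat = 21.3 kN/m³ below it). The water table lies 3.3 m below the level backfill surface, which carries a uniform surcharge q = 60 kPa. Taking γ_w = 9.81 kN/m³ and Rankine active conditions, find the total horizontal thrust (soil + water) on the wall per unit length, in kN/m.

617 kN/m

K_a = tan²(45° − φ/2) = 0.2887.
γ' = 21.3 − 9.81 = 11.49 kN/m³. h₂ = H − d_w = 6.7 m.
σ'_h: at surface K_a·q = 17.32; at WT K_a(q+γd_w) = 35.14; at base K_a(q+γd_w+γ'h₂) = 57.37 kPa.
P₁ = ½(17.32+35.14)×3.3 = 86.56; P₂ = ½(35.14+57.37)×6.7 = 309.9; P_w = ½γ_w h₂² = 220.2.
Total = 86.56+309.9+220.2 = 616.6 kN/m.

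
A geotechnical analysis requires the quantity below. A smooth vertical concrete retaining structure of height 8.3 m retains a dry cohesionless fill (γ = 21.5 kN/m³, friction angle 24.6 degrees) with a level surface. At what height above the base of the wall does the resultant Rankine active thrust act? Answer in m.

K_a = 0.4121.
The pressure distribution is triangular, so the resultant acts at H/3 above the base = 8.3/3 = 2.767 m.

2.77 m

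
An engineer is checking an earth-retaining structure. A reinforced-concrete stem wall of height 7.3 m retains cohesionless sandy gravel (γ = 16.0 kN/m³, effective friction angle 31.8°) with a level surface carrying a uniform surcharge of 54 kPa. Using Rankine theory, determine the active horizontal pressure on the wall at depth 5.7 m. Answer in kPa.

45.0 kPa

K_a = (1 − sin φ)/(1 + sin φ) = 0.3098.
σ_v = γz + q = 16.0 × 5.7 + 54 = 145.2 kPa.
σ_h = K_a σ_v = 0.3098 × 145.2 = 44.98 kPa.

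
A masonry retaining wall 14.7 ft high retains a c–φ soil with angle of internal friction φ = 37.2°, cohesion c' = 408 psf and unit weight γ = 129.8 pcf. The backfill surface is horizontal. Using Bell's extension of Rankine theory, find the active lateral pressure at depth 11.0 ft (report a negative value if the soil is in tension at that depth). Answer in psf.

K_a = (1 − sin φ)/(1 + sin φ) = 0.2464.
σ_a = K_a γ z − 2c√K_a = 0.2464×129.8×11.0 − 2×408×0.4964 = -53.23 psf.

-53.2 psf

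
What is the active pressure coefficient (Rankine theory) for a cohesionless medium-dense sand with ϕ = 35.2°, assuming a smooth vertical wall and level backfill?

K_a = tan²(45° − φ/2) = tan²(27.40°) = 0.2687.

0.269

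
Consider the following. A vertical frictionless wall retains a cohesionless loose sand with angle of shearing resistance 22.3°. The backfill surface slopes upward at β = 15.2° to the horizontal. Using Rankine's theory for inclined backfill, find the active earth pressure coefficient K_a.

0.538

K_a = cos β · (cos β − √(cos²β − cos²φ)) / (cos β + √(cos²β − cos²φ)).
cos β = 0.9650, cos φ = 0.9252, √(cos²β − cos²φ) = 0.2743.
K_a = 0.9650 × (0.9650 − 0.2743)/(0.9650 + 0.2743) = 0.5378.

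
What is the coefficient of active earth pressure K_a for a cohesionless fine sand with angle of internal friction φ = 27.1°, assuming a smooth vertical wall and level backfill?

K_a = (1 − sin φ)/(1 + sin φ) = (1 − sin 27.1°)/(1 + sin 27.1°) = 0.3741.

0.374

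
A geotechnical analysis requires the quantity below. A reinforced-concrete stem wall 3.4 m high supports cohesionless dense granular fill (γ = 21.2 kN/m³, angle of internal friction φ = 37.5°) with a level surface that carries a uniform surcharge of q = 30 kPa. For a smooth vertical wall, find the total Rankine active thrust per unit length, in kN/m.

54.6 kN/m

K_a = tan²(45° − φ/2) = 0.2432.
Soil triangle: ½ K_a γ H² = 0.5×0.2432×21.2×3.4² = 29.80 kN/m.
Surcharge rectangle: K_a q H = 0.2432×30×3.4 = 24.81 kN/m.
Total = 29.80 + 24.81 = 54.61 kN/m.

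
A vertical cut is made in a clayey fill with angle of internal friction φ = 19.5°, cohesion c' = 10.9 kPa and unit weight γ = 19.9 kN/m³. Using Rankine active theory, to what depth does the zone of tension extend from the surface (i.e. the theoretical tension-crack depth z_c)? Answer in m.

1.55 m

K_a = tan²(45° − 19.5°/2) = 0.4995; √K_a = 0.7067.
The active pressure is zero where K_a γ z = 2c√K_a, so z_c = 2c/(γ√K_a) = 2×10.9/(19.9×0.7067) = 1.550 m.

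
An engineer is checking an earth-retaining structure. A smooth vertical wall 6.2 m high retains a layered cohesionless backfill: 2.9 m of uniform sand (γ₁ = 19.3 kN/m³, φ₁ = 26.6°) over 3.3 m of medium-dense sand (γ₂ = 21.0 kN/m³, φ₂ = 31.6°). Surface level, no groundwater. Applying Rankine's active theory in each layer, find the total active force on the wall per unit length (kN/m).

124 kN/m

K_a1 = tan²(45°−26.6°/2) = 0.3814; K_a2 = tan²(45°−31.6°/2) = 0.3123.
Layer 1: σ at base = K_a1 γ₁ h₁ = 21.35 kPa; P₁ = ½×21.35×2.9 = 30.96.
Layer 2: σ_v at top = γ₁h₁ = 55.97; σ_h top = K_a2×55.97 = 17.48; σ_h base = K_a2×(55.97+21.0×3.3) = 39.13.
P₂ = ½(17.48+39.13)×3.3 = 93.41. Total P_a = 30.96+93.41 = 124.4 kN/m.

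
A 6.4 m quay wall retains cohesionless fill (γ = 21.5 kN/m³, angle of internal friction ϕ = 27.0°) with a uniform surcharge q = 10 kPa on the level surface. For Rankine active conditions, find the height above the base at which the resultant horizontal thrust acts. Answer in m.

2.27 m

K_a = 0.3755.
Triangular part P₁ = ½K_aγH² = 165.4 at H/3 = 2.133 m; rectangular part P₂ = K_a q H = 24.03 at H/2 = 3.200 m.
ȳ = (P₁·2.133 + P₂·3.200)/(P₁+P₂) = 2.269 m.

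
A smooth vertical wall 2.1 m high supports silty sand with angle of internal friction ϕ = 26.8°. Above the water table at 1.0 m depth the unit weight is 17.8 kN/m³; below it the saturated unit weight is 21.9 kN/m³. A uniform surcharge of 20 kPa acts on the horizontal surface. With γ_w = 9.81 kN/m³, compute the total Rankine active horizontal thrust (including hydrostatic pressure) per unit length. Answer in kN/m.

K_a = tan²(45° − φ/2) = 0.3785.
γ' = 21.9 − 9.81 = 12.09 kN/m³. h₂ = H − d_w = 1.1 m.
σ'_h: at surface K_a·q = 7.570; at WT K_a(q+γd_w) = 14.31; at base K_a(q+γd_w+γ'h₂) = 19.34 kPa.
P₁ = ½(7.570+14.31)×1.0 = 10.94; P₂ = ½(14.31+19.34)×1.1 = 18.51; P_w = ½γ_w h₂² = 5.935.
Total = 10.94+18.51+5.935 = 35.38 kN/m.

35.4 kN/m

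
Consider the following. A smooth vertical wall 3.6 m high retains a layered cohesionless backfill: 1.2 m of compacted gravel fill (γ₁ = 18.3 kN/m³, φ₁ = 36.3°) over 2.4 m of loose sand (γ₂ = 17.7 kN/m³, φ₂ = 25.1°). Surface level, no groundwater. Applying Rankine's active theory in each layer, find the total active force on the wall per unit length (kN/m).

K_a1 = tan²(45°−36.3°/2) = 0.2563; K_a2 = tan²(45°−25.1°/2) = 0.4043.
Layer 1: σ at base = K_a1 γ₁ h₁ = 5.628 kPa; P₁ = ½×5.628×1.2 = 3.377.
Layer 2: σ_v at top = γ₁h₁ = 21.96; σ_h top = K_a2×21.96 = 8.878; σ_h base = K_a2×(21.96+17.7×2.4) = 26.05.
P₂ = ½(8.878+26.05)×2.4 = 41.92. Total P_a = 3.377+41.92 = 45.29 kN/m.

45.3 kN/m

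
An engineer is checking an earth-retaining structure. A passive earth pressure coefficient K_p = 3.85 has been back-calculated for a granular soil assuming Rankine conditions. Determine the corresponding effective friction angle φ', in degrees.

K_p = (1+sin φ)/(1−sin φ) ⇒ sin φ = (K_p − 1)/(K_p + 1) = 0.5876.
φ = arcsin(0.5876) = 35.99°.

36.0°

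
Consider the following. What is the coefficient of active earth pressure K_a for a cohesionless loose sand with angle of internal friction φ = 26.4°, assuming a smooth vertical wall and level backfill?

0.384

K_a = (1 − sin φ)/(1 + sin φ) = (1 − sin 26.4°)/(1 + sin 26.4°) = 0.3844.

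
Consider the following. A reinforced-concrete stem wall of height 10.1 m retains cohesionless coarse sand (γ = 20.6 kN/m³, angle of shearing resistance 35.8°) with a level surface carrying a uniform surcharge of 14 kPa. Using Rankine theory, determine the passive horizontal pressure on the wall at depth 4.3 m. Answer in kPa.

392 kPa

K_p = (1 + sin φ)/(1 − sin φ) = 3.819.
σ_v = γz + q = 20.6 × 4.3 + 14 = 102.6 kPa.
σ_h = K_p σ_v = 3.819 × 102.6 = 391.7 kPa.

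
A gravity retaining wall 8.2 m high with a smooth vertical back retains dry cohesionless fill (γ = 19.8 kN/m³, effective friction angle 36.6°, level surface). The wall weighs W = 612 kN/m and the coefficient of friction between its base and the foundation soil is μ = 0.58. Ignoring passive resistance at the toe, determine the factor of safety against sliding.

K_a = tan²(45° − 36.6°/2) = 0.2530.
P_a = ½K_aγH² = 0.5×0.2530×19.8×8.2² = 168.4 kN/m, acting at H/3 = 2.733 m above the base.
FS_sliding = μW / P_a = 0.58×612 / 168.4 = 2.108.

2.11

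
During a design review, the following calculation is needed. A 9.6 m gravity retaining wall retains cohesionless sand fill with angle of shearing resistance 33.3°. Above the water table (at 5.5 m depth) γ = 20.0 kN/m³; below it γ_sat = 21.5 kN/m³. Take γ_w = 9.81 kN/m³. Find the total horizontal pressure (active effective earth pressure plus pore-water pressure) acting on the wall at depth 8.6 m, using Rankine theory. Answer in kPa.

73.0 kPa

K_a = (1 − sin φ)/(1 + sin φ) = 0.2911.
γ' = 21.5 − 9.81 = 11.69 kN/m³.
Effective vertical stress at 8.6 m: σ'_v = 20.0×5.5 + 11.69×3.10 = 146.2 kPa.
σ'_h = K_a σ'_v = 0.2911 × 146.2 = 42.58 kPa; u = γ_w × 3.10 = 30.41 kPa.
Total σ_h = 42.58 + 30.41 = 72.99 kPa.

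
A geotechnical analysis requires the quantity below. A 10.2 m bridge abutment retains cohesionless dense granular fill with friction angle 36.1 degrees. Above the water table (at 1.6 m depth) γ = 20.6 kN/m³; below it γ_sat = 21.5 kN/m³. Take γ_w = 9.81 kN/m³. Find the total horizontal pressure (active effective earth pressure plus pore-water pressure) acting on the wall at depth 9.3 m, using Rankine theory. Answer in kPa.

107 kPa

K_a = (1 − sin φ)/(1 + sin φ) = 0.2585.
γ' = 21.5 − 9.81 = 11.69 kN/m³.
Effective vertical stress at 9.3 m: σ'_v = 20.6×1.6 + 11.69×7.70 = 123.0 kPa.
σ'_h = K_a σ'_v = 0.2585 × 123.0 = 31.79 kPa; u = γ_w × 7.70 = 75.54 kPa.
Total σ_h = 31.79 + 75.54 = 107.3 kPa.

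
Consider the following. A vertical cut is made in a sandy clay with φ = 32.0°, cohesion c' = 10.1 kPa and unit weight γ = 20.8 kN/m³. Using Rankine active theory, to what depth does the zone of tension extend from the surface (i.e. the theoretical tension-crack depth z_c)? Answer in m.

1.75 m

K_a = tan²(45° − 32.0°/2) = 0.3073; √K_a = 0.5543.
The active pressure is zero where K_a γ z = 2c√K_a, so z_c = 2c/(γ√K_a) = 2×10.1/(20.8×0.5543) = 1.752 m.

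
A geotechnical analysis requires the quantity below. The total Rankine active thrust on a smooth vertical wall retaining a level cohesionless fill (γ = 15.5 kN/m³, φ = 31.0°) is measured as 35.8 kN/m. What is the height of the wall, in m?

K_a = 0.3201. P_a = ½ K_a γ H² ⇒ H = √(2P_a/(K_a γ)).
H = √(2×35.8/(0.3201×15.5)) = 3.799 m.

3.80 m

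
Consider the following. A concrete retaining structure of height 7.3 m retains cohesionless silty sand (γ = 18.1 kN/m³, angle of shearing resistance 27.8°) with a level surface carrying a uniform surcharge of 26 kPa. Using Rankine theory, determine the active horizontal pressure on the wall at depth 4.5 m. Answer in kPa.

39.1 kPa

K_a = (1 − sin φ)/(1 + sin φ) = 0.3639.
σ_v = γz + q = 18.1 × 4.5 + 26 = 107.5 kPa.
σ_h = K_a σ_v = 0.3639 × 107.5 = 39.10 kPa.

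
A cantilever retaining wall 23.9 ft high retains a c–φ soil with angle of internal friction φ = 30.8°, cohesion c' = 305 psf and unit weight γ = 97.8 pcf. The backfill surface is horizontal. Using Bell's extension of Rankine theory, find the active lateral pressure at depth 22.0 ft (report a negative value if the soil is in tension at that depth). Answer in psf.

K_a = (1 − sin φ)/(1 + sin φ) = 0.3227.
σ_a = K_a γ z − 2c√K_a = 0.3227×97.8×22.0 − 2×305×0.5681 = 347.8 psf.

348 psf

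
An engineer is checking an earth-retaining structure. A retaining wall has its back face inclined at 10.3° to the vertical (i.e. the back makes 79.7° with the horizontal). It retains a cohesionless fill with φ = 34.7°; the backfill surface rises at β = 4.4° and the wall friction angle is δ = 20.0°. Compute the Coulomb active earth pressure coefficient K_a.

0.346

K_a = sin²(α+φ) / [sin²α · sin(α−δ) · (1 + √{sin(φ+δ)sin(φ−β) / (sin(α−δ)sin(α+β))})²].
With α = 79.7°, φ = 34.7°, δ = 20.0°, β = 4.4°: K_a = 0.3464.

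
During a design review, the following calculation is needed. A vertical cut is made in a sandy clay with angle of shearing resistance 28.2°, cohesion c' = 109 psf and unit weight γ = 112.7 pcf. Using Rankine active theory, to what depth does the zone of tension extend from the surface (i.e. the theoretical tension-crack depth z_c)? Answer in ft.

K_a = tan²(45° − 28.2°/2) = 0.3582; √K_a = 0.5985.
The active pressure is zero where K_a γ z = 2c√K_a, so z_c = 2c/(γ√K_a) = 2×109/(112.7×0.5985) = 3.232 ft.

3.23 ft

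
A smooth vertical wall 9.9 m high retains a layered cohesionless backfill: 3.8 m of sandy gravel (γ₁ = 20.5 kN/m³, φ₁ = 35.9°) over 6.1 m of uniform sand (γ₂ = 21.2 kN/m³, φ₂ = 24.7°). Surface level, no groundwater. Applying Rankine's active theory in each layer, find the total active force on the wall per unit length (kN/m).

396 kN/m

K_a1 = tan²(45°−35.9°/2) = 0.2607; K_a2 = tan²(45°−24.7°/2) = 0.4106.
Layer 1: σ at base = K_a1 γ₁ h₁ = 20.31 kPa; P₁ = ½×20.31×3.8 = 38.59.
Layer 2: σ_v at top = γ₁h₁ = 77.90; σ_h top = K_a2×77.90 = 31.98; σ_h base = K_a2×(77.90+21.2×6.1) = 85.08.
P₂ = ½(31.98+85.08)×6.1 = 357.0. Total P_a = 38.59+357.0 = 395.6 kN/m.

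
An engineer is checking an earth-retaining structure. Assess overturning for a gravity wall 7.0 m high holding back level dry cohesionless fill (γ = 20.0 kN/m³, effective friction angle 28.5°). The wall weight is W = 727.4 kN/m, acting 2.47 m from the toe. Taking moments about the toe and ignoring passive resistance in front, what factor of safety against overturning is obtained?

4.44

K_a = tan²(45° − 28.5°/2) = 0.3540.
P_a = ½K_aγH² = 0.5×0.3540×20.0×7.0² = 173.4 kN/m, acting at H/3 = 2.333 m above the base.
Overturning moment M_o = P_a × H/3 = 173.4 × 2.333 = 404.7.
Resisting moment M_r = W × 2.47 = 727.4 × 2.47 = 1797.
FS_overturning = M_r/M_o = 1797/404.7 = 4.440.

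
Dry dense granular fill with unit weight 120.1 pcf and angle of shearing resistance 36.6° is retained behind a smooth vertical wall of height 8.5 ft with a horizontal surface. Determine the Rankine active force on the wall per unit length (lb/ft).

K_a = tan²(45° − φ/2) = 0.2530.
P_a = ½ K_a γ H² = 0.5 × 0.2530 × 120.1 × 8.5² = 1097 lb/ft.

1100 lb/ft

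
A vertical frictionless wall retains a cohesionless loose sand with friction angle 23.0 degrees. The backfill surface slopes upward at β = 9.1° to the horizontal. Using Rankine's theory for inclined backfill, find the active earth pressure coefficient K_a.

K_a = cos β · (cos β − √(cos²β − cos²φ)) / (cos β + √(cos²β − cos²φ)).
cos β = 0.9874, cos φ = 0.9205, √(cos²β − cos²φ) = 0.3573.
K_a = 0.9874 × (0.9874 − 0.3573)/(0.9874 + 0.3573) = 0.4627.

0.463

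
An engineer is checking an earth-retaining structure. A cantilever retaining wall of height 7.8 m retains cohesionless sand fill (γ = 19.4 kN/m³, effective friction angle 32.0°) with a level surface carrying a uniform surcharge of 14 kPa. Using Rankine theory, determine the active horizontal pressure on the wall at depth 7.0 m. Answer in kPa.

K_a = (1 − sin φ)/(1 + sin φ) = 0.3073.
σ_v = γz + q = 19.4 × 7.0 + 14 = 149.8 kPa.
σ_h = K_a σ_v = 0.3073 × 149.8 = 46.03 kPa.

46.0 kPa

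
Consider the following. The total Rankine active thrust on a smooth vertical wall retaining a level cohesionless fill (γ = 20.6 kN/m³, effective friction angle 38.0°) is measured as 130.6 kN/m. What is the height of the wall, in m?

7.30 m

K_a = 0.2379. P_a = ½ K_a γ H² ⇒ H = √(2P_a/(K_a γ)).
H = √(2×130.6/(0.2379×20.6)) = 7.301 m.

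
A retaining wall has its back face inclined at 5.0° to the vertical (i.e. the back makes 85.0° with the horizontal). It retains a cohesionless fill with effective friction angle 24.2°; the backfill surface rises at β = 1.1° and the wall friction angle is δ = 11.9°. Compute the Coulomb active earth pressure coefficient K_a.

0.422

K_a = sin²(α+φ) / [sin²α · sin(α−δ) · (1 + √{sin(φ+δ)sin(φ−β) / (sin(α−δ)sin(α+β))})²].
With α = 85.0°, φ = 24.2°, δ = 11.9°, β = 1.1°: K_a = 0.4219.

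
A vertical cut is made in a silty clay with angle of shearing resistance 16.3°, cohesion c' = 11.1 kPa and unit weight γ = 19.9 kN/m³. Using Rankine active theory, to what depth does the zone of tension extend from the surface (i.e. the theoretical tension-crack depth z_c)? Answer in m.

1.49 m

K_a = tan²(45° − 16.3°/2) = 0.5617; √K_a = 0.7495.
The active pressure is zero where K_a γ z = 2c√K_a, so z_c = 2c/(γ√K_a) = 2×11.1/(19.9×0.7495) = 1.489 m.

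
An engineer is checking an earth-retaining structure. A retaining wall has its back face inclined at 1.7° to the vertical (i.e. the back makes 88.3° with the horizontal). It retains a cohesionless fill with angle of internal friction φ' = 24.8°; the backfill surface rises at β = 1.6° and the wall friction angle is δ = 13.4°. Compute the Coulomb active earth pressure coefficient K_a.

0.389

K_a = sin²(α+φ) / [sin²α · sin(α−δ) · (1 + √{sin(φ+δ)sin(φ−β) / (sin(α−δ)sin(α+β))})²].
With α = 88.3°, φ = 24.8°, δ = 13.4°, β = 1.6°: K_a = 0.3886.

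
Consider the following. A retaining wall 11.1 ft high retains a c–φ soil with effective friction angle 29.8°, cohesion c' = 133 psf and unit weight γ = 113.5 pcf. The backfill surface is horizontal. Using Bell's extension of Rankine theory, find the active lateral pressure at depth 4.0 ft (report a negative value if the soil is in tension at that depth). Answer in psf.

K_a = (1 − sin φ)/(1 + sin φ) = 0.3360.
σ_a = K_a γ z − 2c√K_a = 0.3360×113.5×4.0 − 2×133×0.5797 = -1.638 psf.

-1.64 psf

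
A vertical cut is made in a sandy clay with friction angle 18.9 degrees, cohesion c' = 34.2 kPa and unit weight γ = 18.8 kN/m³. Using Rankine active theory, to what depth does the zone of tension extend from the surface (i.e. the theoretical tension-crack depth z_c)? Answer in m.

K_a = tan²(45° − 18.9°/2) = 0.5107; √K_a = 0.7146.
The active pressure is zero where K_a γ z = 2c√K_a, so z_c = 2c/(γ√K_a) = 2×34.2/(18.8×0.7146) = 5.091 m.

5.09 m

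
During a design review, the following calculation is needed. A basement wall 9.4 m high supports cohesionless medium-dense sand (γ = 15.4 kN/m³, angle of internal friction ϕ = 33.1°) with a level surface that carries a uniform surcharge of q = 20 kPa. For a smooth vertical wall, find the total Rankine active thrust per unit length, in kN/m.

255 kN/m

K_a = tan²(45° − φ/2) = 0.2936.
Soil triangle: ½ K_a γ H² = 0.5×0.2936×15.4×9.4² = 199.7 kN/m.
Surcharge rectangle: K_a q H = 0.2936×20×9.4 = 55.19 kN/m.
Total = 199.7 + 55.19 = 254.9 kN/m.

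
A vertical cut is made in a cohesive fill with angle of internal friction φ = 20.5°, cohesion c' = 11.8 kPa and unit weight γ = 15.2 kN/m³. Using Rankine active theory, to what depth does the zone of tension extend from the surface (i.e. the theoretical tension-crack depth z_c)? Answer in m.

K_a = tan²(45° − 20.5°/2) = 0.4813; √K_a = 0.6937.
The active pressure is zero where K_a γ z = 2c√K_a, so z_c = 2c/(γ√K_a) = 2×11.8/(15.2×0.6937) = 2.238 m.

2.24 m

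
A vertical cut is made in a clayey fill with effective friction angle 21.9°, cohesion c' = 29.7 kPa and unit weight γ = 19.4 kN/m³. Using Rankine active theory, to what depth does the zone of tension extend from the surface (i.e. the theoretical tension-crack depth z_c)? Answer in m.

K_a = tan²(45° − 21.9°/2) = 0.4567; √K_a = 0.6758.
The active pressure is zero where K_a γ z = 2c√K_a, so z_c = 2c/(γ√K_a) = 2×29.7/(19.4×0.6758) = 4.531 m.

4.53 m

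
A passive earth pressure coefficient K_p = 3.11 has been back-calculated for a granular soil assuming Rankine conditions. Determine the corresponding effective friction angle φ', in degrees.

30.9°

K_p = (1+sin φ)/(1−sin φ) ⇒ sin φ = (K_p − 1)/(K_p + 1) = 0.5134.
φ = arcsin(0.5134) = 30.89°.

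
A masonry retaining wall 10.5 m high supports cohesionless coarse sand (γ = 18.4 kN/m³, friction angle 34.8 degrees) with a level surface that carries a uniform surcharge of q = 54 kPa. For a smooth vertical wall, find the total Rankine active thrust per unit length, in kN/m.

K_a = tan²(45° − φ/2) = 0.2733.
Soil triangle: ½ K_a γ H² = 0.5×0.2733×18.4×10.5² = 277.2 kN/m.
Surcharge rectangle: K_a q H = 0.2733×54×10.5 = 155.0 kN/m.
Total = 277.2 + 155.0 = 432.2 kN/m.

432 kN/m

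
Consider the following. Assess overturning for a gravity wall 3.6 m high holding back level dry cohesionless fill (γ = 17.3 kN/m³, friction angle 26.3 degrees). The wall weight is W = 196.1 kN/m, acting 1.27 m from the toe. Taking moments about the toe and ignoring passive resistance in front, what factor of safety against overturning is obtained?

4.80

K_a = tan²(45° − 26.3°/2) = 0.3859.
P_a = ½K_aγH² = 0.5×0.3859×17.3×3.6² = 43.26 kN/m, acting at H/3 = 1.200 m above the base.
Overturning moment M_o = P_a × H/3 = 43.26 × 1.200 = 51.92.
Resisting moment M_r = W × 1.27 = 196.1 × 1.27 = 249.0.
FS_overturning = M_r/M_o = 249.0/51.92 = 4.797.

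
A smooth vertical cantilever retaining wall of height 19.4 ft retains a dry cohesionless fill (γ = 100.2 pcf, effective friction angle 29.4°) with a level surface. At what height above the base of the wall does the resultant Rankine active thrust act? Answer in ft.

6.47 ft

K_a = 0.3415.
The pressure distribution is triangular, so the resultant acts at H/3 above the base = 19.4/3 = 6.467 ft.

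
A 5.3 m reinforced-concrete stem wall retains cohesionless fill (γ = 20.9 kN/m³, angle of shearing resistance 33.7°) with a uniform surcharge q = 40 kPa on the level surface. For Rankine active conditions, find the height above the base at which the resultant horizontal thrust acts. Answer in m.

K_a = 0.2863.
Triangular part P₁ = ½K_aγH² = 84.04 at H/3 = 1.767 m; rectangular part P₂ = K_a q H = 60.70 at H/2 = 2.650 m.
ȳ = (P₁·1.767 + P₂·2.650)/(P₁+P₂) = 2.137 m.

2.14 m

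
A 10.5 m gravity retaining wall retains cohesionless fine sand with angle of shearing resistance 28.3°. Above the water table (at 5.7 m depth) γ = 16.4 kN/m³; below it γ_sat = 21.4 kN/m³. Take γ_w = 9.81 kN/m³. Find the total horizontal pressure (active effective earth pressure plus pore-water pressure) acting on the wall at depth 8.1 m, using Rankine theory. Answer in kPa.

K_a = (1 − sin φ)/(1 + sin φ) = 0.3568.
γ' = 21.4 − 9.81 = 11.59 kN/m³.
Effective vertical stress at 8.1 m: σ'_v = 16.4×5.7 + 11.59×2.40 = 121.3 kPa.
σ'_h = K_a σ'_v = 0.3568 × 121.3 = 43.27 kPa; u = γ_w × 2.40 = 23.54 kPa.
Total σ_h = 43.27 + 23.54 = 66.82 kPa.

66.8 kPa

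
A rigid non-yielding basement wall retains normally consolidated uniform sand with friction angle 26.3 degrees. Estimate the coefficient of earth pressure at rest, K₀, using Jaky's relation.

K₀ = 1 − sin φ' = 1 − sin 26.3° = 0.5569.

0.557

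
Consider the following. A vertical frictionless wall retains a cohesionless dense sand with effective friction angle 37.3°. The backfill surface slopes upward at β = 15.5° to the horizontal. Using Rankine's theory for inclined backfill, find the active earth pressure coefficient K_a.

K_a = cos β · (cos β − √(cos²β − cos²φ)) / (cos β + √(cos²β − cos²φ)).
cos β = 0.9636, cos φ = 0.7955, √(cos²β − cos²φ) = 0.5439.
K_a = 0.9636 × (0.9636 − 0.5439)/(0.9636 + 0.5439) = 0.2683.

0.268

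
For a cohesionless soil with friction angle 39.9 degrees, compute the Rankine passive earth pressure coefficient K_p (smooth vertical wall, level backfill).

K_p = (1 + sin φ)/(1 − sin φ) = tan²(45° + 39.9°/2) = 4.578.

4.58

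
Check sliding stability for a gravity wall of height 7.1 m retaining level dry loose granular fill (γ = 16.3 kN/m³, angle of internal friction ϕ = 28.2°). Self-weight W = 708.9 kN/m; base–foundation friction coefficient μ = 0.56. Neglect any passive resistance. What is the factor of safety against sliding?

K_a = tan²(45° − 28.2°/2) = 0.3582.
P_a = ½K_aγH² = 0.5×0.3582×16.3×7.1² = 147.2 kN/m, acting at H/3 = 2.367 m above the base.
FS_sliding = μW / P_a = 0.56×708.9 / 147.2 = 2.698.

2.70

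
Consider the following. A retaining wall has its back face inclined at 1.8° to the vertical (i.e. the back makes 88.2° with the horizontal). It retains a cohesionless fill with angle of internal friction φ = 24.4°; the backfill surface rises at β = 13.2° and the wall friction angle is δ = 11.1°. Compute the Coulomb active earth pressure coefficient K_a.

0.485

K_a = sin²(α+φ) / [sin²α · sin(α−δ) · (1 + √{sin(φ+δ)sin(φ−β) / (sin(α−δ)sin(α+β))})²].
With α = 88.2°, φ = 24.4°, δ = 11.1°, β = 13.2°: K_a = 0.4849.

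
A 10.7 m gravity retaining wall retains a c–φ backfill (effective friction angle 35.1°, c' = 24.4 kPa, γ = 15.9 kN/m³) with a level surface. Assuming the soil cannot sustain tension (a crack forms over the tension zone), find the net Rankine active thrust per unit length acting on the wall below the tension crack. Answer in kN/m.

49.3 kN/m

K_a = 0.2698; √K_a = 0.5195.
Tension-crack depth z_c = 2c/(γ√K_a) = 2×24.4/(15.9×0.5195) = 5.908 m.
σ_a at base = K_a γ H − 2c√K_a = 0.2698×15.9×10.7 − 2×24.4×0.5195 = 20.56 kPa.
P_a = ½ × 20.56 × (H − z_c) = 0.5×20.56×4.792 = 49.25 kN/m.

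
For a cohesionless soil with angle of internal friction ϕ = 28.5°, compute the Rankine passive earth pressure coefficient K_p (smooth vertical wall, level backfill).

2.83

K_p = (1 + sin φ)/(1 − sin φ) = tan²(45° + 28.5°/2) = 2.825.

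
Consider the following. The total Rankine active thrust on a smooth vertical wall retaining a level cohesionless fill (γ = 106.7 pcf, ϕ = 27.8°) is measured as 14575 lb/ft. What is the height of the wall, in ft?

K_a = 0.3639. P_a = ½ K_a γ H² ⇒ H = √(2P_a/(K_a γ)).
H = √(2×14575/(0.3639×106.7)) = 27.40 ft.

27.4 ft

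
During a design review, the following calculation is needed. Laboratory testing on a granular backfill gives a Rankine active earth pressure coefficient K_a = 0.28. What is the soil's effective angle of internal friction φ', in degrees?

K_a = tan²(45° − φ/2) ⇒ 45° − φ/2 = arctan(√0.28) = 27.89°.
φ = 2(45° − 27.89°) = 34.23°.

34.2°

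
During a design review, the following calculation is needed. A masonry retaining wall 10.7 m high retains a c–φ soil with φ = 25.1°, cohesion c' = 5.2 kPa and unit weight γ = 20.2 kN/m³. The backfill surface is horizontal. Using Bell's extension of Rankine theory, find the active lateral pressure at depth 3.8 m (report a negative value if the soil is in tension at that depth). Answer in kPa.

K_a = (1 − sin φ)/(1 + sin φ) = 0.4043.
σ_a = K_a γ z − 2c√K_a = 0.4043×20.2×3.8 − 2×5.2×0.6358 = 24.42 kPa.

24.4 kPa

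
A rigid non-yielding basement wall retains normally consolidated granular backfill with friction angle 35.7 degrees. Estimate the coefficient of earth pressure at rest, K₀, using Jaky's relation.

0.416

K₀ = 1 − sin φ' = 1 − sin 35.7° = 0.4165.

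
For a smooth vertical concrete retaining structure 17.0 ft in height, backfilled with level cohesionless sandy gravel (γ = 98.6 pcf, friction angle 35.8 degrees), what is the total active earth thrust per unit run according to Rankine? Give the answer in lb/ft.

K_a = tan²(45° − φ/2) = 0.2619.
P_a = ½ K_a γ H² = 0.5 × 0.2619 × 98.6 × 17.0² = 3731 lb/ft.

3730 lb/ft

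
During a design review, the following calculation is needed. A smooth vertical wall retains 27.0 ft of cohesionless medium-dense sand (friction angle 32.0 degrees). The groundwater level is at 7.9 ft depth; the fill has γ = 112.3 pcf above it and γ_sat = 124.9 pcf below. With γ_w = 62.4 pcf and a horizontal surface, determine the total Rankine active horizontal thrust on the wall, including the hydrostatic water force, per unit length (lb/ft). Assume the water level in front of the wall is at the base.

K_a = tan²(45° − φ/2) = 0.3073.
γ' = 124.9 − 62.4 = 62.50 pcf. Depth below WT = 19.1 ft.
σ'_h at WT = K_a γ d_w = 272.6 psf; at base = 272.6 + K_a γ' × 19.1 = 639.4 psf.
P₁ (0–7.9 ft) = ½×272.6×7.9 = 1077. P₂ (7.9–27.0 ft) = ½(272.6+639.4)×19.1 = 8709.
P_w = ½ γ_w h₂² = 0.5×62.4×19.1² = 11380. Total = 1077+8709+11380 = 21170 lb/ft.

21200 lb/ft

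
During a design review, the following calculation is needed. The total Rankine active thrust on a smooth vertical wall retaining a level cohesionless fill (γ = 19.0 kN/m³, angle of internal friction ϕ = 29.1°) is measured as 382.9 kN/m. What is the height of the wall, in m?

10.8 m

K_a = 0.3456. P_a = ½ K_a γ H² ⇒ H = √(2P_a/(K_a γ)).
H = √(2×382.9/(0.3456×19.0)) = 10.80 m.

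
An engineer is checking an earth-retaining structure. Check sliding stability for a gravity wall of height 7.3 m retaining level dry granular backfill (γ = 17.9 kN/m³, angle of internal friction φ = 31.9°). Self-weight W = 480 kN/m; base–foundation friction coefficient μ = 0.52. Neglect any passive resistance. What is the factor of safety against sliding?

1.70

K_a = tan²(45° − 31.9°/2) = 0.3085.
P_a = ½K_aγH² = 0.5×0.3085×17.9×7.3² = 147.1 kN/m, acting at H/3 = 2.433 m above the base.
FS_sliding = μW / P_a = 0.52×480 / 147.1 = 1.696.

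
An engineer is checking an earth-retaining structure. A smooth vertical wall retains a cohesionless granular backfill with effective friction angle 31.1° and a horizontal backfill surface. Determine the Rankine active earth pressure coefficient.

K_a = (1 − sin φ)/(1 + sin φ) = (1 − sin 31.1°)/(1 + sin 31.1°) = 0.3188.

0.319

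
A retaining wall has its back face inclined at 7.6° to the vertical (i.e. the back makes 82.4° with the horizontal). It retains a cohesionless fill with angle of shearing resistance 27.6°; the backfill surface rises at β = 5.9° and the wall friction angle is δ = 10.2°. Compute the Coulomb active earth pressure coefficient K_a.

0.426

K_a = sin²(α+φ) / [sin²α · sin(α−δ) · (1 + √{sin(φ+δ)sin(φ−β) / (sin(α−δ)sin(α+β))})²].
With α = 82.4°, φ = 27.6°, δ = 10.2°, β = 5.9°: K_a = 0.4263.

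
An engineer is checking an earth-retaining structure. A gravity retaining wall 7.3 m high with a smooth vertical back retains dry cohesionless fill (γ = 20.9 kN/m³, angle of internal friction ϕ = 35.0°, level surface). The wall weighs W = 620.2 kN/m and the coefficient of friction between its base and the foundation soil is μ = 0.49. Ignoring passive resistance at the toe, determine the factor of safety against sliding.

K_a = tan²(45° − 35.0°/2) = 0.2710.
P_a = ½K_aγH² = 0.5×0.2710×20.9×7.3² = 150.9 kN/m, acting at H/3 = 2.433 m above the base.
FS_sliding = μW / P_a = 0.49×620.2 / 150.9 = 2.014.

2.01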